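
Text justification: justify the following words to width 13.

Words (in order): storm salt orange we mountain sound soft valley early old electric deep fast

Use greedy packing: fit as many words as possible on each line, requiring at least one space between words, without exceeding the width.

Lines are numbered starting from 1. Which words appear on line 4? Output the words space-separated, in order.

Line 1: ['storm', 'salt'] (min_width=10, slack=3)
Line 2: ['orange', 'we'] (min_width=9, slack=4)
Line 3: ['mountain'] (min_width=8, slack=5)
Line 4: ['sound', 'soft'] (min_width=10, slack=3)
Line 5: ['valley', 'early'] (min_width=12, slack=1)
Line 6: ['old', 'electric'] (min_width=12, slack=1)
Line 7: ['deep', 'fast'] (min_width=9, slack=4)

Answer: sound soft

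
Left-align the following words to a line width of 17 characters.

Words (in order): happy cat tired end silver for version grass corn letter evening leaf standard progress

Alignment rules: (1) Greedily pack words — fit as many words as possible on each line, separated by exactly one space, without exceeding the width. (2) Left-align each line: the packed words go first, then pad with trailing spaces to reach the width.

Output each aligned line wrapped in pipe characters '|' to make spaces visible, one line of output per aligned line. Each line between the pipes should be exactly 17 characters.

Line 1: ['happy', 'cat', 'tired'] (min_width=15, slack=2)
Line 2: ['end', 'silver', 'for'] (min_width=14, slack=3)
Line 3: ['version', 'grass'] (min_width=13, slack=4)
Line 4: ['corn', 'letter'] (min_width=11, slack=6)
Line 5: ['evening', 'leaf'] (min_width=12, slack=5)
Line 6: ['standard', 'progress'] (min_width=17, slack=0)

Answer: |happy cat tired  |
|end silver for   |
|version grass    |
|corn letter      |
|evening leaf     |
|standard progress|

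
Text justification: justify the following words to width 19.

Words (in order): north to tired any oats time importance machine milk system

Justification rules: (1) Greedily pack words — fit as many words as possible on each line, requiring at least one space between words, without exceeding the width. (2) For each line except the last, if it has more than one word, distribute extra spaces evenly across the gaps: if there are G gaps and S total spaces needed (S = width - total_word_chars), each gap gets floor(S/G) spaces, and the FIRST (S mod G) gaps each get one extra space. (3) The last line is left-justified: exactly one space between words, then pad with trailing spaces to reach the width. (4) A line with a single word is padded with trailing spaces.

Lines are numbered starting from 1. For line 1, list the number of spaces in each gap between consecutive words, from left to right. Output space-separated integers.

Line 1: ['north', 'to', 'tired', 'any'] (min_width=18, slack=1)
Line 2: ['oats', 'time'] (min_width=9, slack=10)
Line 3: ['importance', 'machine'] (min_width=18, slack=1)
Line 4: ['milk', 'system'] (min_width=11, slack=8)

Answer: 2 1 1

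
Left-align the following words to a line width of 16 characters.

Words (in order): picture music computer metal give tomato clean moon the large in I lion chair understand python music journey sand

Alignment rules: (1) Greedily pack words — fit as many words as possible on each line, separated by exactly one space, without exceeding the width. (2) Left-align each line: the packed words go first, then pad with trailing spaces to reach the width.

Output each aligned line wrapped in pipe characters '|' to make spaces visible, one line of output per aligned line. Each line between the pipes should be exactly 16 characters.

Answer: |picture music   |
|computer metal  |
|give tomato     |
|clean moon the  |
|large in I lion |
|chair understand|
|python music    |
|journey sand    |

Derivation:
Line 1: ['picture', 'music'] (min_width=13, slack=3)
Line 2: ['computer', 'metal'] (min_width=14, slack=2)
Line 3: ['give', 'tomato'] (min_width=11, slack=5)
Line 4: ['clean', 'moon', 'the'] (min_width=14, slack=2)
Line 5: ['large', 'in', 'I', 'lion'] (min_width=15, slack=1)
Line 6: ['chair', 'understand'] (min_width=16, slack=0)
Line 7: ['python', 'music'] (min_width=12, slack=4)
Line 8: ['journey', 'sand'] (min_width=12, slack=4)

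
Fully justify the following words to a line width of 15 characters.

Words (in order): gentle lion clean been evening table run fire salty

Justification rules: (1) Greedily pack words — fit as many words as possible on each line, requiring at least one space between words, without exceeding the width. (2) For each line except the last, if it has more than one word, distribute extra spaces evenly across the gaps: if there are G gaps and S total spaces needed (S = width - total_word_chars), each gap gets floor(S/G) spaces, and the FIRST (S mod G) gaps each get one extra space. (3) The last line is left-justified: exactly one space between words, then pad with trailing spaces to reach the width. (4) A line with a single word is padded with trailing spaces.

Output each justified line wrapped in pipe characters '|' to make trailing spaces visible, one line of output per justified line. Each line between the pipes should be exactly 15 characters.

Line 1: ['gentle', 'lion'] (min_width=11, slack=4)
Line 2: ['clean', 'been'] (min_width=10, slack=5)
Line 3: ['evening', 'table'] (min_width=13, slack=2)
Line 4: ['run', 'fire', 'salty'] (min_width=14, slack=1)

Answer: |gentle     lion|
|clean      been|
|evening   table|
|run fire salty |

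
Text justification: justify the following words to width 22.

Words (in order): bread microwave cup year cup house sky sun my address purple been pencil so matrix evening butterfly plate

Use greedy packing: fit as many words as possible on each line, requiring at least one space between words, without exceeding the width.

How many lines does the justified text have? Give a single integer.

Line 1: ['bread', 'microwave', 'cup'] (min_width=19, slack=3)
Line 2: ['year', 'cup', 'house', 'sky', 'sun'] (min_width=22, slack=0)
Line 3: ['my', 'address', 'purple', 'been'] (min_width=22, slack=0)
Line 4: ['pencil', 'so', 'matrix'] (min_width=16, slack=6)
Line 5: ['evening', 'butterfly'] (min_width=17, slack=5)
Line 6: ['plate'] (min_width=5, slack=17)
Total lines: 6

Answer: 6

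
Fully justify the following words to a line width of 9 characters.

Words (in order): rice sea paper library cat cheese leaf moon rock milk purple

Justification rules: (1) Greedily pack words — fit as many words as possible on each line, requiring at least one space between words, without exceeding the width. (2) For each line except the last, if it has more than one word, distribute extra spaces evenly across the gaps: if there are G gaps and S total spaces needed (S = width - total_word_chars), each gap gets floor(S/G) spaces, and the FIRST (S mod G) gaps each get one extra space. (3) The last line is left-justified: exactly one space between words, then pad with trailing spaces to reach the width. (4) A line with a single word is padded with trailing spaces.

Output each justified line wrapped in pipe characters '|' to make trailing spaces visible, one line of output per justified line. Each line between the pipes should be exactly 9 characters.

Line 1: ['rice', 'sea'] (min_width=8, slack=1)
Line 2: ['paper'] (min_width=5, slack=4)
Line 3: ['library'] (min_width=7, slack=2)
Line 4: ['cat'] (min_width=3, slack=6)
Line 5: ['cheese'] (min_width=6, slack=3)
Line 6: ['leaf', 'moon'] (min_width=9, slack=0)
Line 7: ['rock', 'milk'] (min_width=9, slack=0)
Line 8: ['purple'] (min_width=6, slack=3)

Answer: |rice  sea|
|paper    |
|library  |
|cat      |
|cheese   |
|leaf moon|
|rock milk|
|purple   |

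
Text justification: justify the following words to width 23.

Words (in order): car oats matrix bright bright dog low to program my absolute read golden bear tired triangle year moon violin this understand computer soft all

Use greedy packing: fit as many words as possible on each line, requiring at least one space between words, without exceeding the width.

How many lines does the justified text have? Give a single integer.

Line 1: ['car', 'oats', 'matrix', 'bright'] (min_width=22, slack=1)
Line 2: ['bright', 'dog', 'low', 'to'] (min_width=17, slack=6)
Line 3: ['program', 'my', 'absolute'] (min_width=19, slack=4)
Line 4: ['read', 'golden', 'bear', 'tired'] (min_width=22, slack=1)
Line 5: ['triangle', 'year', 'moon'] (min_width=18, slack=5)
Line 6: ['violin', 'this', 'understand'] (min_width=22, slack=1)
Line 7: ['computer', 'soft', 'all'] (min_width=17, slack=6)
Total lines: 7

Answer: 7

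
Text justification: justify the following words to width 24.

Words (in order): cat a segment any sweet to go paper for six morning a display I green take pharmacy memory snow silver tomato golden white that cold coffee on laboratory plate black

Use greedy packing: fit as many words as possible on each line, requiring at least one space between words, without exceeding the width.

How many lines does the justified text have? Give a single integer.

Line 1: ['cat', 'a', 'segment', 'any', 'sweet'] (min_width=23, slack=1)
Line 2: ['to', 'go', 'paper', 'for', 'six'] (min_width=19, slack=5)
Line 3: ['morning', 'a', 'display', 'I'] (min_width=19, slack=5)
Line 4: ['green', 'take', 'pharmacy'] (min_width=19, slack=5)
Line 5: ['memory', 'snow', 'silver'] (min_width=18, slack=6)
Line 6: ['tomato', 'golden', 'white', 'that'] (min_width=24, slack=0)
Line 7: ['cold', 'coffee', 'on'] (min_width=14, slack=10)
Line 8: ['laboratory', 'plate', 'black'] (min_width=22, slack=2)
Total lines: 8

Answer: 8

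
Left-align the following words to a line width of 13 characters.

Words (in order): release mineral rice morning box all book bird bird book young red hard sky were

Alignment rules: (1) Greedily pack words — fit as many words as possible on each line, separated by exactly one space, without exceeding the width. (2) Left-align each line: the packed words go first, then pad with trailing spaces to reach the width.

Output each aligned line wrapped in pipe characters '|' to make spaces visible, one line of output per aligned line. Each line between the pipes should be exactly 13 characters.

Line 1: ['release'] (min_width=7, slack=6)
Line 2: ['mineral', 'rice'] (min_width=12, slack=1)
Line 3: ['morning', 'box'] (min_width=11, slack=2)
Line 4: ['all', 'book', 'bird'] (min_width=13, slack=0)
Line 5: ['bird', 'book'] (min_width=9, slack=4)
Line 6: ['young', 'red'] (min_width=9, slack=4)
Line 7: ['hard', 'sky', 'were'] (min_width=13, slack=0)

Answer: |release      |
|mineral rice |
|morning box  |
|all book bird|
|bird book    |
|young red    |
|hard sky were|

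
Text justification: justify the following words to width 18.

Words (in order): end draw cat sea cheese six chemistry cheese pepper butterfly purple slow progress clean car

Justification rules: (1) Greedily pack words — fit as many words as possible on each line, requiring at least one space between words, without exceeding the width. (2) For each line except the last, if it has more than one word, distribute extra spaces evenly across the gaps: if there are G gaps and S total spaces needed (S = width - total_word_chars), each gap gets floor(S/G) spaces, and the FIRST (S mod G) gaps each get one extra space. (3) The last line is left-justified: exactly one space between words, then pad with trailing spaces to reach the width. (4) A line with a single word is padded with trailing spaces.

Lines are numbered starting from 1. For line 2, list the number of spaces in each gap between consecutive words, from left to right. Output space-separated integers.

Answer: 9

Derivation:
Line 1: ['end', 'draw', 'cat', 'sea'] (min_width=16, slack=2)
Line 2: ['cheese', 'six'] (min_width=10, slack=8)
Line 3: ['chemistry', 'cheese'] (min_width=16, slack=2)
Line 4: ['pepper', 'butterfly'] (min_width=16, slack=2)
Line 5: ['purple', 'slow'] (min_width=11, slack=7)
Line 6: ['progress', 'clean', 'car'] (min_width=18, slack=0)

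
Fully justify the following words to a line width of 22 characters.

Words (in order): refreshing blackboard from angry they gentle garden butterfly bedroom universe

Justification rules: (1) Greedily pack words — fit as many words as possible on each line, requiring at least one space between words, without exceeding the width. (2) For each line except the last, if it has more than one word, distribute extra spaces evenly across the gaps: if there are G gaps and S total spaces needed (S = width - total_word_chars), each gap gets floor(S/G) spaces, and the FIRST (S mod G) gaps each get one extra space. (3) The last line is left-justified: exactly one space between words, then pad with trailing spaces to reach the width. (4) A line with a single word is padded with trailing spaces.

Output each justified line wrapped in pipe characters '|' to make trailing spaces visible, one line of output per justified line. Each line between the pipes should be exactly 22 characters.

Line 1: ['refreshing', 'blackboard'] (min_width=21, slack=1)
Line 2: ['from', 'angry', 'they', 'gentle'] (min_width=22, slack=0)
Line 3: ['garden', 'butterfly'] (min_width=16, slack=6)
Line 4: ['bedroom', 'universe'] (min_width=16, slack=6)

Answer: |refreshing  blackboard|
|from angry they gentle|
|garden       butterfly|
|bedroom universe      |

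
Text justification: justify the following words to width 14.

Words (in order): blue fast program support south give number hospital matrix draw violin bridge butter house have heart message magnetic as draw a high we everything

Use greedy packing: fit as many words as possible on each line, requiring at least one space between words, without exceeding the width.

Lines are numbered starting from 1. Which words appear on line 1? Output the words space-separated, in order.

Answer: blue fast

Derivation:
Line 1: ['blue', 'fast'] (min_width=9, slack=5)
Line 2: ['program'] (min_width=7, slack=7)
Line 3: ['support', 'south'] (min_width=13, slack=1)
Line 4: ['give', 'number'] (min_width=11, slack=3)
Line 5: ['hospital'] (min_width=8, slack=6)
Line 6: ['matrix', 'draw'] (min_width=11, slack=3)
Line 7: ['violin', 'bridge'] (min_width=13, slack=1)
Line 8: ['butter', 'house'] (min_width=12, slack=2)
Line 9: ['have', 'heart'] (min_width=10, slack=4)
Line 10: ['message'] (min_width=7, slack=7)
Line 11: ['magnetic', 'as'] (min_width=11, slack=3)
Line 12: ['draw', 'a', 'high', 'we'] (min_width=14, slack=0)
Line 13: ['everything'] (min_width=10, slack=4)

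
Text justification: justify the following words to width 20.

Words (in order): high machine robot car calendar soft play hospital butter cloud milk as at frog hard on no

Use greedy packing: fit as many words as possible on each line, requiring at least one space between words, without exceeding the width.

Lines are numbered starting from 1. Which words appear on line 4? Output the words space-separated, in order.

Line 1: ['high', 'machine', 'robot'] (min_width=18, slack=2)
Line 2: ['car', 'calendar', 'soft'] (min_width=17, slack=3)
Line 3: ['play', 'hospital', 'butter'] (min_width=20, slack=0)
Line 4: ['cloud', 'milk', 'as', 'at'] (min_width=16, slack=4)
Line 5: ['frog', 'hard', 'on', 'no'] (min_width=15, slack=5)

Answer: cloud milk as at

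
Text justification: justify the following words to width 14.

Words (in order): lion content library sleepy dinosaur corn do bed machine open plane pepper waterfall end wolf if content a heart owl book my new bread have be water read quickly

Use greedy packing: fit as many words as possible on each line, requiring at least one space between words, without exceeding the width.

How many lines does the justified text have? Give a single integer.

Line 1: ['lion', 'content'] (min_width=12, slack=2)
Line 2: ['library', 'sleepy'] (min_width=14, slack=0)
Line 3: ['dinosaur', 'corn'] (min_width=13, slack=1)
Line 4: ['do', 'bed', 'machine'] (min_width=14, slack=0)
Line 5: ['open', 'plane'] (min_width=10, slack=4)
Line 6: ['pepper'] (min_width=6, slack=8)
Line 7: ['waterfall', 'end'] (min_width=13, slack=1)
Line 8: ['wolf', 'if'] (min_width=7, slack=7)
Line 9: ['content', 'a'] (min_width=9, slack=5)
Line 10: ['heart', 'owl', 'book'] (min_width=14, slack=0)
Line 11: ['my', 'new', 'bread'] (min_width=12, slack=2)
Line 12: ['have', 'be', 'water'] (min_width=13, slack=1)
Line 13: ['read', 'quickly'] (min_width=12, slack=2)
Total lines: 13

Answer: 13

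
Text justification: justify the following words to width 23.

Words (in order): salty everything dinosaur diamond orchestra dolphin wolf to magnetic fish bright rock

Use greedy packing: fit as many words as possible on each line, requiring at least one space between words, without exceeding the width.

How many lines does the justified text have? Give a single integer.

Answer: 5

Derivation:
Line 1: ['salty', 'everything'] (min_width=16, slack=7)
Line 2: ['dinosaur', 'diamond'] (min_width=16, slack=7)
Line 3: ['orchestra', 'dolphin', 'wolf'] (min_width=22, slack=1)
Line 4: ['to', 'magnetic', 'fish', 'bright'] (min_width=23, slack=0)
Line 5: ['rock'] (min_width=4, slack=19)
Total lines: 5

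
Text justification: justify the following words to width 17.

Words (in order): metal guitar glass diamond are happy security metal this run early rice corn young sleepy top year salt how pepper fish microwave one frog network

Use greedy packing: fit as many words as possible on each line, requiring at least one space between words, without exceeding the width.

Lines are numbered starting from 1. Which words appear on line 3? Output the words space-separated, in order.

Answer: happy security

Derivation:
Line 1: ['metal', 'guitar'] (min_width=12, slack=5)
Line 2: ['glass', 'diamond', 'are'] (min_width=17, slack=0)
Line 3: ['happy', 'security'] (min_width=14, slack=3)
Line 4: ['metal', 'this', 'run'] (min_width=14, slack=3)
Line 5: ['early', 'rice', 'corn'] (min_width=15, slack=2)
Line 6: ['young', 'sleepy', 'top'] (min_width=16, slack=1)
Line 7: ['year', 'salt', 'how'] (min_width=13, slack=4)
Line 8: ['pepper', 'fish'] (min_width=11, slack=6)
Line 9: ['microwave', 'one'] (min_width=13, slack=4)
Line 10: ['frog', 'network'] (min_width=12, slack=5)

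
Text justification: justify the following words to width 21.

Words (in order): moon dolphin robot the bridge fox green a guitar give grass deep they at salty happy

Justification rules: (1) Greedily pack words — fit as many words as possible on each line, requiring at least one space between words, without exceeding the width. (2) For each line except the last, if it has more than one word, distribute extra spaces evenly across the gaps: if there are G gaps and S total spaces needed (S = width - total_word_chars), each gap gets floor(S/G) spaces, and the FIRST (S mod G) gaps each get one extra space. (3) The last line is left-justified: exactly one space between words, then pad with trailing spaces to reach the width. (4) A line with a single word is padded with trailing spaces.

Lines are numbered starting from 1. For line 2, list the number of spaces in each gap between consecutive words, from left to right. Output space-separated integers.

Answer: 2 1 1

Derivation:
Line 1: ['moon', 'dolphin', 'robot'] (min_width=18, slack=3)
Line 2: ['the', 'bridge', 'fox', 'green'] (min_width=20, slack=1)
Line 3: ['a', 'guitar', 'give', 'grass'] (min_width=19, slack=2)
Line 4: ['deep', 'they', 'at', 'salty'] (min_width=18, slack=3)
Line 5: ['happy'] (min_width=5, slack=16)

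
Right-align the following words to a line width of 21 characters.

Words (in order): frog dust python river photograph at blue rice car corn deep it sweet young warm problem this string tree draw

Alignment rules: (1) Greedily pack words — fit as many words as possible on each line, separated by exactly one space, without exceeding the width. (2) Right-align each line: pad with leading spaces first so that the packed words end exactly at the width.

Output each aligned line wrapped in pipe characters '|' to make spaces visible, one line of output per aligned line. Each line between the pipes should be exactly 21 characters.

Line 1: ['frog', 'dust', 'python'] (min_width=16, slack=5)
Line 2: ['river', 'photograph', 'at'] (min_width=19, slack=2)
Line 3: ['blue', 'rice', 'car', 'corn'] (min_width=18, slack=3)
Line 4: ['deep', 'it', 'sweet', 'young'] (min_width=19, slack=2)
Line 5: ['warm', 'problem', 'this'] (min_width=17, slack=4)
Line 6: ['string', 'tree', 'draw'] (min_width=16, slack=5)

Answer: |     frog dust python|
|  river photograph at|
|   blue rice car corn|
|  deep it sweet young|
|    warm problem this|
|     string tree draw|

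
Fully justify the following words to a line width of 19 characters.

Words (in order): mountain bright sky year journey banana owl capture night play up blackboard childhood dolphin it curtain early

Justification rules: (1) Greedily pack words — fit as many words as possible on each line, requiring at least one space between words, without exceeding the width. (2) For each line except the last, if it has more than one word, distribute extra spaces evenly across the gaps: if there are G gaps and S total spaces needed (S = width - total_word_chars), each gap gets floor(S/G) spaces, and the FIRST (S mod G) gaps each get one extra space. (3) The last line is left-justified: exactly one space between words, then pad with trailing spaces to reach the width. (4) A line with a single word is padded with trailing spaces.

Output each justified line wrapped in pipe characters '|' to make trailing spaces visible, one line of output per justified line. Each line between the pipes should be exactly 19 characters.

Line 1: ['mountain', 'bright', 'sky'] (min_width=19, slack=0)
Line 2: ['year', 'journey', 'banana'] (min_width=19, slack=0)
Line 3: ['owl', 'capture', 'night'] (min_width=17, slack=2)
Line 4: ['play', 'up', 'blackboard'] (min_width=18, slack=1)
Line 5: ['childhood', 'dolphin'] (min_width=17, slack=2)
Line 6: ['it', 'curtain', 'early'] (min_width=16, slack=3)

Answer: |mountain bright sky|
|year journey banana|
|owl  capture  night|
|play  up blackboard|
|childhood   dolphin|
|it curtain early   |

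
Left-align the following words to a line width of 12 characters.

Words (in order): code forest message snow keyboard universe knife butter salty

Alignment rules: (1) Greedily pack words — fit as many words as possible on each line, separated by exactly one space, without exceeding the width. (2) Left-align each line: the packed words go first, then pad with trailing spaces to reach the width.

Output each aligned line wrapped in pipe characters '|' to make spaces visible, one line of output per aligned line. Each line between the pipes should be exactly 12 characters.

Line 1: ['code', 'forest'] (min_width=11, slack=1)
Line 2: ['message', 'snow'] (min_width=12, slack=0)
Line 3: ['keyboard'] (min_width=8, slack=4)
Line 4: ['universe'] (min_width=8, slack=4)
Line 5: ['knife', 'butter'] (min_width=12, slack=0)
Line 6: ['salty'] (min_width=5, slack=7)

Answer: |code forest |
|message snow|
|keyboard    |
|universe    |
|knife butter|
|salty       |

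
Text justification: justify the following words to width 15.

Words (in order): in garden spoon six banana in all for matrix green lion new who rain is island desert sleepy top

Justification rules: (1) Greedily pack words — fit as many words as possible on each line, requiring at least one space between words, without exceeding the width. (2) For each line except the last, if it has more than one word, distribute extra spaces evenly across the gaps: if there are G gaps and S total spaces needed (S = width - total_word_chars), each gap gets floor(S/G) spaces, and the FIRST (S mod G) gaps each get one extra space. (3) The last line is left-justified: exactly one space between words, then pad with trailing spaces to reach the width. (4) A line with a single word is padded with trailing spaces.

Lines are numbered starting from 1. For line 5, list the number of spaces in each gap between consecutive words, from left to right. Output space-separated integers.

Answer: 3 3

Derivation:
Line 1: ['in', 'garden', 'spoon'] (min_width=15, slack=0)
Line 2: ['six', 'banana', 'in'] (min_width=13, slack=2)
Line 3: ['all', 'for', 'matrix'] (min_width=14, slack=1)
Line 4: ['green', 'lion', 'new'] (min_width=14, slack=1)
Line 5: ['who', 'rain', 'is'] (min_width=11, slack=4)
Line 6: ['island', 'desert'] (min_width=13, slack=2)
Line 7: ['sleepy', 'top'] (min_width=10, slack=5)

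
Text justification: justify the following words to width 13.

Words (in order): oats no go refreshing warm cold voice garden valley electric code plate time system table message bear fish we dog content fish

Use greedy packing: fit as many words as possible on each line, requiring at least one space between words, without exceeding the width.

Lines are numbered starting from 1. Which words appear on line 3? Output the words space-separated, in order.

Answer: warm cold

Derivation:
Line 1: ['oats', 'no', 'go'] (min_width=10, slack=3)
Line 2: ['refreshing'] (min_width=10, slack=3)
Line 3: ['warm', 'cold'] (min_width=9, slack=4)
Line 4: ['voice', 'garden'] (min_width=12, slack=1)
Line 5: ['valley'] (min_width=6, slack=7)
Line 6: ['electric', 'code'] (min_width=13, slack=0)
Line 7: ['plate', 'time'] (min_width=10, slack=3)
Line 8: ['system', 'table'] (min_width=12, slack=1)
Line 9: ['message', 'bear'] (min_width=12, slack=1)
Line 10: ['fish', 'we', 'dog'] (min_width=11, slack=2)
Line 11: ['content', 'fish'] (min_width=12, slack=1)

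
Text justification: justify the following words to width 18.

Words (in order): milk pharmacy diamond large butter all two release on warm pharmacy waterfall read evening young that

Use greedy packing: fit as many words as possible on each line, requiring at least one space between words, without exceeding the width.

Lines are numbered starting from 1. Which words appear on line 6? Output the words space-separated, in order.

Line 1: ['milk', 'pharmacy'] (min_width=13, slack=5)
Line 2: ['diamond', 'large'] (min_width=13, slack=5)
Line 3: ['butter', 'all', 'two'] (min_width=14, slack=4)
Line 4: ['release', 'on', 'warm'] (min_width=15, slack=3)
Line 5: ['pharmacy', 'waterfall'] (min_width=18, slack=0)
Line 6: ['read', 'evening', 'young'] (min_width=18, slack=0)
Line 7: ['that'] (min_width=4, slack=14)

Answer: read evening young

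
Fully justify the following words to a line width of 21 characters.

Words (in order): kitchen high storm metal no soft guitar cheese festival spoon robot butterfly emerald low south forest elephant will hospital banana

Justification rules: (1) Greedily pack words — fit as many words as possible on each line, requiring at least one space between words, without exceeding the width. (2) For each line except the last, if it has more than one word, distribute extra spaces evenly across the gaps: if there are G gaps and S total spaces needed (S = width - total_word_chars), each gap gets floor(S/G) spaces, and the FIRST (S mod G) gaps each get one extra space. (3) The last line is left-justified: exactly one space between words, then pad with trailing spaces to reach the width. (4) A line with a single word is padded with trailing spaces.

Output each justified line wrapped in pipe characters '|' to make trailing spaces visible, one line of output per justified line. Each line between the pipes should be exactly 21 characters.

Line 1: ['kitchen', 'high', 'storm'] (min_width=18, slack=3)
Line 2: ['metal', 'no', 'soft', 'guitar'] (min_width=20, slack=1)
Line 3: ['cheese', 'festival', 'spoon'] (min_width=21, slack=0)
Line 4: ['robot', 'butterfly'] (min_width=15, slack=6)
Line 5: ['emerald', 'low', 'south'] (min_width=17, slack=4)
Line 6: ['forest', 'elephant', 'will'] (min_width=20, slack=1)
Line 7: ['hospital', 'banana'] (min_width=15, slack=6)

Answer: |kitchen   high  storm|
|metal  no soft guitar|
|cheese festival spoon|
|robot       butterfly|
|emerald   low   south|
|forest  elephant will|
|hospital banana      |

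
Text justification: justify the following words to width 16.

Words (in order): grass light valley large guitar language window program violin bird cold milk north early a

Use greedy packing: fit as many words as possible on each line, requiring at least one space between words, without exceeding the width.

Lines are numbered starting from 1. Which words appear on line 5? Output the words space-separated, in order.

Line 1: ['grass', 'light'] (min_width=11, slack=5)
Line 2: ['valley', 'large'] (min_width=12, slack=4)
Line 3: ['guitar', 'language'] (min_width=15, slack=1)
Line 4: ['window', 'program'] (min_width=14, slack=2)
Line 5: ['violin', 'bird', 'cold'] (min_width=16, slack=0)
Line 6: ['milk', 'north', 'early'] (min_width=16, slack=0)
Line 7: ['a'] (min_width=1, slack=15)

Answer: violin bird cold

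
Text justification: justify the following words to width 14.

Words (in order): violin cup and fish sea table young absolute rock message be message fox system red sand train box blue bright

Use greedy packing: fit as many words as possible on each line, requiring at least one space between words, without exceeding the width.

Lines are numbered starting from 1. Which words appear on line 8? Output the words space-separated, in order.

Line 1: ['violin', 'cup', 'and'] (min_width=14, slack=0)
Line 2: ['fish', 'sea', 'table'] (min_width=14, slack=0)
Line 3: ['young', 'absolute'] (min_width=14, slack=0)
Line 4: ['rock', 'message'] (min_width=12, slack=2)
Line 5: ['be', 'message', 'fox'] (min_width=14, slack=0)
Line 6: ['system', 'red'] (min_width=10, slack=4)
Line 7: ['sand', 'train', 'box'] (min_width=14, slack=0)
Line 8: ['blue', 'bright'] (min_width=11, slack=3)

Answer: blue bright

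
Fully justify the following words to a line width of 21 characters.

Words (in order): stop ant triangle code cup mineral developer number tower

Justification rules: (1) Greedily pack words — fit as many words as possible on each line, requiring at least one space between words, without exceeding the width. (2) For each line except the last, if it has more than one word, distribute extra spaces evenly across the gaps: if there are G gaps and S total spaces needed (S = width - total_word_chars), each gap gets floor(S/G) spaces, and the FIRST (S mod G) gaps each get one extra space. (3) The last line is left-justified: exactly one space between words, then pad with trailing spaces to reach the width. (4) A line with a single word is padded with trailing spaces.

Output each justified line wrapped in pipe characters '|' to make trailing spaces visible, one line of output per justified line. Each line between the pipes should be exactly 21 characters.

Answer: |stop   ant   triangle|
|code    cup   mineral|
|developer      number|
|tower                |

Derivation:
Line 1: ['stop', 'ant', 'triangle'] (min_width=17, slack=4)
Line 2: ['code', 'cup', 'mineral'] (min_width=16, slack=5)
Line 3: ['developer', 'number'] (min_width=16, slack=5)
Line 4: ['tower'] (min_width=5, slack=16)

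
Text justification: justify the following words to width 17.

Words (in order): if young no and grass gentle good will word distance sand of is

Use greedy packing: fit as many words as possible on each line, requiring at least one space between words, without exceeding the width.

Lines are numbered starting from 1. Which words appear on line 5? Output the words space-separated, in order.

Answer: is

Derivation:
Line 1: ['if', 'young', 'no', 'and'] (min_width=15, slack=2)
Line 2: ['grass', 'gentle', 'good'] (min_width=17, slack=0)
Line 3: ['will', 'word'] (min_width=9, slack=8)
Line 4: ['distance', 'sand', 'of'] (min_width=16, slack=1)
Line 5: ['is'] (min_width=2, slack=15)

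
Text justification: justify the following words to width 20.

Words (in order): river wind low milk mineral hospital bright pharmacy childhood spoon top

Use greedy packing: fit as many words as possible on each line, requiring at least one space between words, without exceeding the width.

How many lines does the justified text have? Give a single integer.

Line 1: ['river', 'wind', 'low', 'milk'] (min_width=19, slack=1)
Line 2: ['mineral', 'hospital'] (min_width=16, slack=4)
Line 3: ['bright', 'pharmacy'] (min_width=15, slack=5)
Line 4: ['childhood', 'spoon', 'top'] (min_width=19, slack=1)
Total lines: 4

Answer: 4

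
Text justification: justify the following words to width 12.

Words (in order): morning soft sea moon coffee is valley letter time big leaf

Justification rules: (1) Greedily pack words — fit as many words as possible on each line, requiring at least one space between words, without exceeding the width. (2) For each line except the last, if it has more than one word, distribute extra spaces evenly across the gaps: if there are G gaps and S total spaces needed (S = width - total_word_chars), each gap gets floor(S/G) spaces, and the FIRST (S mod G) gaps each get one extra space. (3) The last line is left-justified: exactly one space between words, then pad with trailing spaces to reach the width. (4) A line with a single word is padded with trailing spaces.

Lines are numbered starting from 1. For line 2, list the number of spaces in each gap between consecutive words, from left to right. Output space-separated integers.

Line 1: ['morning', 'soft'] (min_width=12, slack=0)
Line 2: ['sea', 'moon'] (min_width=8, slack=4)
Line 3: ['coffee', 'is'] (min_width=9, slack=3)
Line 4: ['valley'] (min_width=6, slack=6)
Line 5: ['letter', 'time'] (min_width=11, slack=1)
Line 6: ['big', 'leaf'] (min_width=8, slack=4)

Answer: 5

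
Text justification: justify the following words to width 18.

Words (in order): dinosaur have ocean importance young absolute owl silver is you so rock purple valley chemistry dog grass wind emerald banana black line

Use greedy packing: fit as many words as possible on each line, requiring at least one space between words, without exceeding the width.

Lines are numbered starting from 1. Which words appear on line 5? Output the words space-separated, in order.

Line 1: ['dinosaur', 'have'] (min_width=13, slack=5)
Line 2: ['ocean', 'importance'] (min_width=16, slack=2)
Line 3: ['young', 'absolute', 'owl'] (min_width=18, slack=0)
Line 4: ['silver', 'is', 'you', 'so'] (min_width=16, slack=2)
Line 5: ['rock', 'purple', 'valley'] (min_width=18, slack=0)
Line 6: ['chemistry', 'dog'] (min_width=13, slack=5)
Line 7: ['grass', 'wind', 'emerald'] (min_width=18, slack=0)
Line 8: ['banana', 'black', 'line'] (min_width=17, slack=1)

Answer: rock purple valley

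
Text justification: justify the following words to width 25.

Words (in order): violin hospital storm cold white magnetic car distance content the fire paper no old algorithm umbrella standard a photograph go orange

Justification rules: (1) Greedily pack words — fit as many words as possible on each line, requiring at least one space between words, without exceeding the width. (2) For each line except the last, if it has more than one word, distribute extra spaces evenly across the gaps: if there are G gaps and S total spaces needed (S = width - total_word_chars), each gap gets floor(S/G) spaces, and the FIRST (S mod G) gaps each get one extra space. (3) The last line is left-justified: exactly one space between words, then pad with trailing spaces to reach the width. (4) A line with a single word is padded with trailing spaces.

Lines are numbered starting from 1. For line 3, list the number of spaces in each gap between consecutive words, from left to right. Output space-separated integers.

Line 1: ['violin', 'hospital', 'storm'] (min_width=21, slack=4)
Line 2: ['cold', 'white', 'magnetic', 'car'] (min_width=23, slack=2)
Line 3: ['distance', 'content', 'the', 'fire'] (min_width=25, slack=0)
Line 4: ['paper', 'no', 'old', 'algorithm'] (min_width=22, slack=3)
Line 5: ['umbrella', 'standard', 'a'] (min_width=19, slack=6)
Line 6: ['photograph', 'go', 'orange'] (min_width=20, slack=5)

Answer: 1 1 1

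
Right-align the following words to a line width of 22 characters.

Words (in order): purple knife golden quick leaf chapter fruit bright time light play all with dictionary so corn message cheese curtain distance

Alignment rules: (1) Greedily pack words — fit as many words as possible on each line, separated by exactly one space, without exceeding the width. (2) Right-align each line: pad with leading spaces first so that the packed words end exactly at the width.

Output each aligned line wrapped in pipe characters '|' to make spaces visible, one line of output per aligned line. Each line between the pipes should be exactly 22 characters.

Line 1: ['purple', 'knife', 'golden'] (min_width=19, slack=3)
Line 2: ['quick', 'leaf', 'chapter'] (min_width=18, slack=4)
Line 3: ['fruit', 'bright', 'time'] (min_width=17, slack=5)
Line 4: ['light', 'play', 'all', 'with'] (min_width=19, slack=3)
Line 5: ['dictionary', 'so', 'corn'] (min_width=18, slack=4)
Line 6: ['message', 'cheese', 'curtain'] (min_width=22, slack=0)
Line 7: ['distance'] (min_width=8, slack=14)

Answer: |   purple knife golden|
|    quick leaf chapter|
|     fruit bright time|
|   light play all with|
|    dictionary so corn|
|message cheese curtain|
|              distance|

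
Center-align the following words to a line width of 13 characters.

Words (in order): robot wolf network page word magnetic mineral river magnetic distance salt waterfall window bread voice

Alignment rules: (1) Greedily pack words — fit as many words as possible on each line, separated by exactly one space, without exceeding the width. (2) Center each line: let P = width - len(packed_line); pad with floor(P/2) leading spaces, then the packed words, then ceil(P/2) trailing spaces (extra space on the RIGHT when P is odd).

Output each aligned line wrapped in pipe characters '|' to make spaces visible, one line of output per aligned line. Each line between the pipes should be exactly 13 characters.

Answer: | robot wolf  |
|network page |
|word magnetic|
|mineral river|
|  magnetic   |
|distance salt|
|  waterfall  |
|window bread |
|    voice    |

Derivation:
Line 1: ['robot', 'wolf'] (min_width=10, slack=3)
Line 2: ['network', 'page'] (min_width=12, slack=1)
Line 3: ['word', 'magnetic'] (min_width=13, slack=0)
Line 4: ['mineral', 'river'] (min_width=13, slack=0)
Line 5: ['magnetic'] (min_width=8, slack=5)
Line 6: ['distance', 'salt'] (min_width=13, slack=0)
Line 7: ['waterfall'] (min_width=9, slack=4)
Line 8: ['window', 'bread'] (min_width=12, slack=1)
Line 9: ['voice'] (min_width=5, slack=8)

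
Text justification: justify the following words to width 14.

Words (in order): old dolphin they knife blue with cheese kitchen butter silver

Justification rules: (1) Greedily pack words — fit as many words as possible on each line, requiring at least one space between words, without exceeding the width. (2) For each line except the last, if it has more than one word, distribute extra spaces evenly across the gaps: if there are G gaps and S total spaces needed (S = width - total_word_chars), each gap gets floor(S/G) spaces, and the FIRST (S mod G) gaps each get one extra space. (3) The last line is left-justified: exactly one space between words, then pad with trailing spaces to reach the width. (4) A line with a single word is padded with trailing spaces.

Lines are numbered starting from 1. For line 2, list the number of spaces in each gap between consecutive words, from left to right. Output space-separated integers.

Answer: 5

Derivation:
Line 1: ['old', 'dolphin'] (min_width=11, slack=3)
Line 2: ['they', 'knife'] (min_width=10, slack=4)
Line 3: ['blue', 'with'] (min_width=9, slack=5)
Line 4: ['cheese', 'kitchen'] (min_width=14, slack=0)
Line 5: ['butter', 'silver'] (min_width=13, slack=1)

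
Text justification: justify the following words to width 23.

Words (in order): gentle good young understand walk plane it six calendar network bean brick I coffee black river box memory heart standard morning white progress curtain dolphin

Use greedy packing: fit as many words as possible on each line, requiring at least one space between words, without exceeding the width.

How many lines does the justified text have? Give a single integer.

Answer: 8

Derivation:
Line 1: ['gentle', 'good', 'young'] (min_width=17, slack=6)
Line 2: ['understand', 'walk', 'plane'] (min_width=21, slack=2)
Line 3: ['it', 'six', 'calendar', 'network'] (min_width=23, slack=0)
Line 4: ['bean', 'brick', 'I', 'coffee'] (min_width=19, slack=4)
Line 5: ['black', 'river', 'box', 'memory'] (min_width=22, slack=1)
Line 6: ['heart', 'standard', 'morning'] (min_width=22, slack=1)
Line 7: ['white', 'progress', 'curtain'] (min_width=22, slack=1)
Line 8: ['dolphin'] (min_width=7, slack=16)
Total lines: 8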